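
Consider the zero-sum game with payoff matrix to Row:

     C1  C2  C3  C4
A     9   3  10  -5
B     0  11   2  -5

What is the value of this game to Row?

-5

Row minima: A → -5, B → -5; maximin = -5.
Column maxima: C1 → 9, C2 → 11, C3 → 10, C4 → -5; minimax = -5.
Since maximin = minimax = -5, there is a saddle point and the value is -5.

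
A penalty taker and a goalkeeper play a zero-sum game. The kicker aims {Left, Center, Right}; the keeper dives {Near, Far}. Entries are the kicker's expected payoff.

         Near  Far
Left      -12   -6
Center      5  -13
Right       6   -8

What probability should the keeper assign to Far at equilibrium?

Row minima: Left → -12, Center → -13, Right → -8; maximin = -8.
Column maxima: Near → 6, Far → -6; minimax = -6.
-8 ≠ -6, so there is no saddle point; optimal play is mixed.
Center is strictly dominated by Right, so the kicker never plays it.
On the remaining 2×2 (Left, Right vs Near, Far):
Let the kicker play Left with probability p. Expected payoff against Near: (-12)p + 6(1−p) = −18p + 6; against Far: (-6)p + (-8)(1−p) = 2p − 8.
Setting these equal: −18p + 6 = 2p − 8 ⇒ −20p = -14 ⇒ p = 7/10, and the value is (-18)·(7/10) + 6 = -33/5.
For the keeper: with q = P(Near), equating Left's and Right's payoffs gives −6q − 6 = 14q − 8 ⇒ q = 1/10.

9/10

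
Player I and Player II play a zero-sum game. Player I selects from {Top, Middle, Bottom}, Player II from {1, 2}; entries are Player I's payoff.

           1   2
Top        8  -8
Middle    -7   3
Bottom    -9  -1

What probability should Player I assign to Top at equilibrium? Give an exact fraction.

5/13

Row minima: Top → -8, Middle → -7, Bottom → -9; maximin = -7.
Column maxima: 1 → 8, 2 → 3; minimax = 3.
-7 ≠ 3, so there is no saddle point; optimal play is mixed.
Bottom is strictly dominated by Middle, so Player I never plays it.
On the remaining 2×2 (Top, Middle vs 1, 2):
Let Player I play Top with probability p. Expected payoff against 1: 8p + (-7)(1−p) = 15p − 7; against 2: (-8)p + 3(1−p) = −11p + 3.
Setting these equal: 15p − 7 = −11p + 3 ⇒ 26p = 10 ⇒ p = 5/13, and the value is (15)·(5/13) − 7 = -16/13.
For Player II: with q = P(1), equating Top's and Middle's payoffs gives 16q − 8 = −10q + 3 ⇒ q = 11/26.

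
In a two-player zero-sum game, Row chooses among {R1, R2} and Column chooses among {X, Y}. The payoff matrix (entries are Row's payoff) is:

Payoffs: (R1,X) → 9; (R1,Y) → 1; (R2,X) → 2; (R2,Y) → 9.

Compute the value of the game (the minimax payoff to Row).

Row minima: R1 → 1, R2 → 2; maximin = 2.
Column maxima: X → 9, Y → 9; minimax = 9.
2 ≠ 9, so there is no saddle point; optimal play is mixed.
Let Row play R1 with probability p. Expected payoff against X: 9p + 2(1−p) = 7p + 2; against Y: 1p + 9(1−p) = −8p + 9.
Setting these equal: 7p + 2 = −8p + 9 ⇒ 15p = 7 ⇒ p = 7/15, and the value is (7)·(7/15) + 2 = 79/15.
For Column: with q = P(X), equating R1's and R2's payoffs gives 8q + 1 = −7q + 9 ⇒ q = 8/15.

79/15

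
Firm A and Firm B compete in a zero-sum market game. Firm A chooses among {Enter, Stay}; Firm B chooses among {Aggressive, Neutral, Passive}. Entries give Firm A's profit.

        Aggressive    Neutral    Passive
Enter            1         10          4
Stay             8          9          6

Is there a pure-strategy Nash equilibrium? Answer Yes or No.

Row minima: Enter → 1, Stay → 6; maximin = 6.
Column maxima: Aggressive → 8, Neutral → 10, Passive → 6; minimax = 6.
maximin = minimax = 6, so a saddle point exists.

Yes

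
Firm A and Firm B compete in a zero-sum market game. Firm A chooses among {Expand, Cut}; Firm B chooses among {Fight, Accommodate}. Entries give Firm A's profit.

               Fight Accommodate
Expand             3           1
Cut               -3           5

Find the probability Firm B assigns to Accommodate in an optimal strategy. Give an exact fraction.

3/5

Row minima: Expand → 1, Cut → -3; maximin = 1.
Column maxima: Fight → 3, Accommodate → 5; minimax = 3.
1 ≠ 3, so there is no saddle point; optimal play is mixed.
Let Firm A play Expand with probability p. Expected payoff against Fight: 3p + (-3)(1−p) = 6p − 3; against Accommodate: 1p + 5(1−p) = −4p + 5.
Setting these equal: 6p − 3 = −4p + 5 ⇒ 10p = 8 ⇒ p = 4/5, and the value is (6)·(4/5) − 3 = 9/5.
For Firm B: with q = P(Fight), equating Expand's and Cut's payoffs gives 2q + 1 = −8q + 5 ⇒ q = 2/5.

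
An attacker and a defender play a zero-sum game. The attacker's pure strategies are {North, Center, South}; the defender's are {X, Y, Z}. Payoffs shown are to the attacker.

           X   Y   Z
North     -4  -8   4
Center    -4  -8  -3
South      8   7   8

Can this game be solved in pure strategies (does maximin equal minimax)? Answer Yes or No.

Yes

Row minima: North → -8, Center → -8, South → 7; maximin = 7.
Column maxima: X → 8, Y → 7, Z → 8; minimax = 7.
maximin = minimax = 7, so a saddle point exists.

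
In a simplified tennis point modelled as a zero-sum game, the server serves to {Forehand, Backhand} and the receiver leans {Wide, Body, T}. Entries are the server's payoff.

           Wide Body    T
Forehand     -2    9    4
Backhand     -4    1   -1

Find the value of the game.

-2

Row minima: Forehand → -2, Backhand → -4; maximin = -2.
Column maxima: Wide → -2, Body → 9, T → 4; minimax = -2.
Since maximin = minimax = -2, there is a saddle point and the value is -2.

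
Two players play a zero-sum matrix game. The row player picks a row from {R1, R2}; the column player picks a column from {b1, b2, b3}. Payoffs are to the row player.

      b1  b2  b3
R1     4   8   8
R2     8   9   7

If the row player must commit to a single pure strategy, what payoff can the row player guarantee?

Row minima: R1 → 4, R2 → 7.
The best of these is 7.

7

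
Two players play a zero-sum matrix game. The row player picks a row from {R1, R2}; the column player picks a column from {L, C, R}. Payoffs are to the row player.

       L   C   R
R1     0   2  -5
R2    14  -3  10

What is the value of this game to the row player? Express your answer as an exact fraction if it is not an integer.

1/4

Row minima: R1 → -5, R2 → -3; maximin = -3.
Column maxima: L → 14, C → 2, R → 10; minimax = 2.
-3 ≠ 2, so there is no saddle point; optimal play is mixed.
L is strictly dominated by R (it gives the row player strictly more in every row), so the column player never plays it.
On the remaining 2×2 (R1, R2 vs C, R):
Let the row player play R1 with probability p. Expected payoff against C: 2p + (-3)(1−p) = 5p − 3; against R: (-5)p + 10(1−p) = −15p + 10.
Setting these equal: 5p − 3 = −15p + 10 ⇒ 20p = 13 ⇒ p = 13/20, and the value is (5)·(13/20) − 3 = 1/4.
For the column player: with q = P(C), equating R1's and R2's payoffs gives 7q − 5 = −13q + 10 ⇒ q = 3/4.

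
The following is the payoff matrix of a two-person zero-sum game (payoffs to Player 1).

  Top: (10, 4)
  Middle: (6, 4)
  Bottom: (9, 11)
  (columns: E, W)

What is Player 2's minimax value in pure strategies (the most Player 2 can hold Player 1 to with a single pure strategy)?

Column maxima: E → 10, W → 11.
The smallest of these is 10.

10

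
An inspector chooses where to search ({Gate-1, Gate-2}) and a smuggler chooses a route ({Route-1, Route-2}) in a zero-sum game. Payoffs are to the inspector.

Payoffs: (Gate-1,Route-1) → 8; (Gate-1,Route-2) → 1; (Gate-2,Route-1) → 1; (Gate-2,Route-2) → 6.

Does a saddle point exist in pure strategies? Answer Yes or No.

Row minima: Gate-1 → 1, Gate-2 → 1; maximin = 1.
Column maxima: Route-1 → 8, Route-2 → 6; minimax = 6.
1 ≠ 6, so no pure-strategy equilibrium exists.

No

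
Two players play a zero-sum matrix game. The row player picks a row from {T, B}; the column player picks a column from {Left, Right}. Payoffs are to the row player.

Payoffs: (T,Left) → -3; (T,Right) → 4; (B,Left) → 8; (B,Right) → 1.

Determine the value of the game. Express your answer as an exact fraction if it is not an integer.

5/2

Row minima: T → -3, B → 1; maximin = 1.
Column maxima: Left → 8, Right → 4; minimax = 4.
1 ≠ 4, so there is no saddle point; optimal play is mixed.
Let the row player play T with probability p. Expected payoff against Left: (-3)p + 8(1−p) = −11p + 8; against Right: 4p + 1(1−p) = 3p + 1.
Setting these equal: −11p + 8 = 3p + 1 ⇒ −14p = -7 ⇒ p = 1/2, and the value is (-11)·(1/2) + 8 = 5/2.
For the column player: with q = P(Left), equating T's and B's payoffs gives −7q + 4 = 7q + 1 ⇒ q = 3/14.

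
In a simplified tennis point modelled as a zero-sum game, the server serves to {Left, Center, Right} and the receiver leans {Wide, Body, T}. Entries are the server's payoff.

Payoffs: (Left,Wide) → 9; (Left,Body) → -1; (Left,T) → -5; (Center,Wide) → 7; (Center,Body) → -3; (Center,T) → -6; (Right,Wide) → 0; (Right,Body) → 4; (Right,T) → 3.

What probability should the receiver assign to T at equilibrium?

Row minima: Left → -5, Center → -6, Right → 0; maximin = 0.
Column maxima: Wide → 9, Body → 4, T → 3; minimax = 3.
0 ≠ 3, so there is no saddle point; optimal play is mixed.
Center is strictly dominated by Left, so the server never plays it.
Body is strictly dominated by T (it gives the server strictly more in every row), so the receiver never plays it.
On the remaining 2×2 (Left, Right vs Wide, T):
Let the server play Left with probability p. Expected payoff against Wide: 9p + 0(1−p) = 9p; against T: (-5)p + 3(1−p) = −8p + 3.
Setting these equal: 9p = −8p + 3 ⇒ 17p = 3 ⇒ p = 3/17, and the value is (9)·(3/17) = 27/17.
For the receiver: with q = P(Wide), equating Left's and Right's payoffs gives 14q − 5 = −3q + 3 ⇒ q = 8/17.

9/17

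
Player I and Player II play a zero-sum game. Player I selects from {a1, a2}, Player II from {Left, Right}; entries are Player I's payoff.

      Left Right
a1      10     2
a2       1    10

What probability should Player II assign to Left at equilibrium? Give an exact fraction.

Row minima: a1 → 2, a2 → 1; maximin = 2.
Column maxima: Left → 10, Right → 10; minimax = 10.
2 ≠ 10, so there is no saddle point; optimal play is mixed.
Let Player I play a1 with probability p. Expected payoff against Left: 10p + 1(1−p) = 9p + 1; against Right: 2p + 10(1−p) = −8p + 10.
Setting these equal: 9p + 1 = −8p + 10 ⇒ 17p = 9 ⇒ p = 9/17, and the value is (9)·(9/17) + 1 = 98/17.
For Player II: with q = P(Left), equating a1's and a2's payoffs gives 8q + 2 = −9q + 10 ⇒ q = 8/17.

8/17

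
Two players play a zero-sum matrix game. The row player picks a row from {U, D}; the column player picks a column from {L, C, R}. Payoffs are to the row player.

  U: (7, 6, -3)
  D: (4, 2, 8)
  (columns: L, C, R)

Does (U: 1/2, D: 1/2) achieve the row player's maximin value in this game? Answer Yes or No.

Against L this mix gives (1/2)·7 + (1/2)·4 = 11/2.
Against C this mix gives (1/2)·6 + (1/2)·2 = 4.
Against R this mix gives (1/2)·(-3) + (1/2)·8 = 5/2.
The column player will play R, holding the row player to 5/2. Shifting weight toward the row that does better against R would raise this floor (the equalizing mix achieves 18/5 against both R and C), so the proposed strategy is not optimal.

No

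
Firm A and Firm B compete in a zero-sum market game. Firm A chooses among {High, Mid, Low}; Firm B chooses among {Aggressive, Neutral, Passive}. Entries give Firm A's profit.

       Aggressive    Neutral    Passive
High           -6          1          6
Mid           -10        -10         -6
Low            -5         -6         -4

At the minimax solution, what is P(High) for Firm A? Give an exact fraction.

1/8

Row minima: High → -6, Mid → -10, Low → -6; maximin = -6.
Column maxima: Aggressive → -5, Neutral → 1, Passive → 6; minimax = -5.
-6 ≠ -5, so there is no saddle point; optimal play is mixed.
Mid is strictly dominated by High, so Firm A never plays it.
Passive is strictly dominated by Aggressive (it gives Firm A strictly more in every row), so Firm B never plays it.
On the remaining 2×2 (High, Low vs Aggressive, Neutral):
Let Firm A play High with probability p. Expected payoff against Aggressive: (-6)p + (-5)(1−p) = −p − 5; against Neutral: 1p + (-6)(1−p) = 7p − 6.
Setting these equal: −p − 5 = 7p − 6 ⇒ −8p = -1 ⇒ p = 1/8, and the value is (-1)·(1/8) − 5 = -41/8.
For Firm B: with q = P(Aggressive), equating High's and Low's payoffs gives −7q + 1 = q − 6 ⇒ q = 7/8.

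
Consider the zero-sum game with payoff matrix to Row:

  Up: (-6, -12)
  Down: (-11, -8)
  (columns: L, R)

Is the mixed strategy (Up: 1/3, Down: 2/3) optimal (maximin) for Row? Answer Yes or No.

Yes

Against L this mix gives (1/3)·(-6) + (2/3)·(-11) = -28/3.
Against R this mix gives (1/3)·(-12) + (2/3)·(-8) = -28/3.
All of Column's active replies (L, R) yield -28/3, and no column does worse for Row. The mix makes Column indifferent and guarantees -28/3, so it is optimal.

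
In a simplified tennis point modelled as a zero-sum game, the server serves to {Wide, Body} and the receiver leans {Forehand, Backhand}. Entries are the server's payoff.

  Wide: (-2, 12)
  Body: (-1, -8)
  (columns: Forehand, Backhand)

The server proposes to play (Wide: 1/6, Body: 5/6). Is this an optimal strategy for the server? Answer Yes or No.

Against Forehand this mix gives (1/6)·(-2) + (5/6)·(-1) = -7/6.
Against Backhand this mix gives (1/6)·12 + (5/6)·(-8) = -14/3.
The receiver will play Backhand, holding the server to -14/3. Shifting weight toward the row that does better against Backhand would raise this floor (the equalizing mix achieves -4/3 against both Backhand and Forehand), so the proposed strategy is not optimal.

No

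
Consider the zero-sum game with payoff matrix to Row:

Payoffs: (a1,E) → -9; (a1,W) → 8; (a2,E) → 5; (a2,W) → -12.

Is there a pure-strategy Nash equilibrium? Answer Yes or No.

Row minima: a1 → -9, a2 → -12; maximin = -9.
Column maxima: E → 5, W → 8; minimax = 5.
-9 ≠ 5, so no pure-strategy equilibrium exists.

No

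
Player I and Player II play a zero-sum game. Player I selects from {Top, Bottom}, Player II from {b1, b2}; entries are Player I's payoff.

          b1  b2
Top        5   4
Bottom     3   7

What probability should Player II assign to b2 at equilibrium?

2/5

Row minima: Top → 4, Bottom → 3; maximin = 4.
Column maxima: b1 → 5, b2 → 7; minimax = 5.
4 ≠ 5, so there is no saddle point; optimal play is mixed.
Let Player I play Top with probability p. Expected payoff against b1: 5p + 3(1−p) = 2p + 3; against b2: 4p + 7(1−p) = −3p + 7.
Setting these equal: 2p + 3 = −3p + 7 ⇒ 5p = 4 ⇒ p = 4/5, and the value is (2)·(4/5) + 3 = 23/5.
For Player II: with q = P(b1), equating Top's and Bottom's payoffs gives q + 4 = −4q + 7 ⇒ q = 3/5.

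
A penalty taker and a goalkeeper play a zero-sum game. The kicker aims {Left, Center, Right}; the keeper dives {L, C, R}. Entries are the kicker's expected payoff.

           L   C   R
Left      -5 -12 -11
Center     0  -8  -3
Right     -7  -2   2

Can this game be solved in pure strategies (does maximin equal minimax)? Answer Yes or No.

No

Row minima: Left → -12, Center → -8, Right → -7; maximin = -7.
Column maxima: L → 0, C → -2, R → 2; minimax = -2.
-7 ≠ -2, so no pure-strategy equilibrium exists.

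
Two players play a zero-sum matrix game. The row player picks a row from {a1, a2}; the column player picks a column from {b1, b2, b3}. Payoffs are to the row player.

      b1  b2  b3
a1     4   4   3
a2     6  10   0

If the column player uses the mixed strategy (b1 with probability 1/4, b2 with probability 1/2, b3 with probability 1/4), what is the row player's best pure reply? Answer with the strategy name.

Expected payoff of a1: (1/4)·4 + (1/2)·4 + (1/4)·3 = 15/4.
Expected payoff of a2: (1/4)·6 + (1/2)·10 + (1/4)·0 = 13/2.
The largest is 13/2, so the row player's best response is a2.

a2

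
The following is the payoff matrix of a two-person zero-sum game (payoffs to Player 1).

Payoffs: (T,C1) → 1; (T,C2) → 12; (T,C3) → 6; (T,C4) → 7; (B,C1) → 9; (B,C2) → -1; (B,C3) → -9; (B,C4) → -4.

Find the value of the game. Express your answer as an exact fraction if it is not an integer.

63/23

Row minima: T → 1, B → -9; maximin = 1.
Column maxima: C1 → 9, C2 → 12, C3 → 6, C4 → 7; minimax = 6.
1 ≠ 6, so there is no saddle point; optimal play is mixed.
C2 is strictly dominated by C3 (it gives Player 1 strictly more in every row), so Player 2 never plays it.
C4 is strictly dominated by C3 (it gives Player 1 strictly more in every row), so Player 2 never plays it.
On the remaining 2×2 (T, B vs C1, C3):
Let Player 1 play T with probability p. Expected payoff against C1: 1p + 9(1−p) = −8p + 9; against C3: 6p + (-9)(1−p) = 15p − 9.
Setting these equal: −8p + 9 = 15p − 9 ⇒ −23p = -18 ⇒ p = 18/23, and the value is (-8)·(18/23) + 9 = 63/23.
For Player 2: with q = P(C1), equating T's and B's payoffs gives −5q + 6 = 18q − 9 ⇒ q = 15/23.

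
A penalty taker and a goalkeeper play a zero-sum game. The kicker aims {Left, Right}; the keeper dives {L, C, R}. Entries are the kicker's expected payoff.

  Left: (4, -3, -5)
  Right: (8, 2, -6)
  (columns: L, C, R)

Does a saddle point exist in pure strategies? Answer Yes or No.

Row minima: Left → -5, Right → -6; maximin = -5.
Column maxima: L → 8, C → 2, R → -5; minimax = -5.
maximin = minimax = -5, so a saddle point exists.

Yes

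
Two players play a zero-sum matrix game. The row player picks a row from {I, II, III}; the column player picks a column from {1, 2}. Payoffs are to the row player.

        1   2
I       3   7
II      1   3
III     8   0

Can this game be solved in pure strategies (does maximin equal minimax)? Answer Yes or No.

Row minima: I → 3, II → 1, III → 0; maximin = 3.
Column maxima: 1 → 8, 2 → 7; minimax = 7.
3 ≠ 7, so no pure-strategy equilibrium exists.

No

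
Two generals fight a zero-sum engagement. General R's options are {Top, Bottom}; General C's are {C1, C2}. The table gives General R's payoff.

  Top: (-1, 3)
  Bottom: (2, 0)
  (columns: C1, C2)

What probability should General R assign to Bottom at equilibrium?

2/3

Row minima: Top → -1, Bottom → 0; maximin = 0.
Column maxima: C1 → 2, C2 → 3; minimax = 2.
0 ≠ 2, so there is no saddle point; optimal play is mixed.
Let General R play Top with probability p. Expected payoff against C1: (-1)p + 2(1−p) = −3p + 2; against C2: 3p + 0(1−p) = 3p.
Setting these equal: −3p + 2 = 3p ⇒ −6p = -2 ⇒ p = 1/3, and the value is (-3)·(1/3) + 2 = 1.
For General C: with q = P(C1), equating Top's and Bottom's payoffs gives −4q + 3 = 2q ⇒ q = 1/2.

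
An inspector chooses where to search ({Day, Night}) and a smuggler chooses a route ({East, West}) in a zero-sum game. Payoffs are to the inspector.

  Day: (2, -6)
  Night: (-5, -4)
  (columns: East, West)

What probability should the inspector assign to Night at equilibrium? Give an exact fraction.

Row minima: Day → -6, Night → -5; maximin = -5.
Column maxima: East → 2, West → -4; minimax = -4.
-5 ≠ -4, so there is no saddle point; optimal play is mixed.
Let the inspector play Day with probability p. Expected payoff against East: 2p + (-5)(1−p) = 7p − 5; against West: (-6)p + (-4)(1−p) = −2p − 4.
Setting these equal: 7p − 5 = −2p − 4 ⇒ 9p = 1 ⇒ p = 1/9, and the value is (7)·(1/9) − 5 = -38/9.
For the smuggler: with q = P(East), equating Day's and Night's payoffs gives 8q − 6 = −q − 4 ⇒ q = 2/9.

8/9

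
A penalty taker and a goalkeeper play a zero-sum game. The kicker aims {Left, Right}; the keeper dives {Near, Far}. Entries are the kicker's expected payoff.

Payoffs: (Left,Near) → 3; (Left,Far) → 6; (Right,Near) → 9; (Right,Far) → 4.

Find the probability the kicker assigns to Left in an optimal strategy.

5/8

Row minima: Left → 3, Right → 4; maximin = 4.
Column maxima: Near → 9, Far → 6; minimax = 6.
4 ≠ 6, so there is no saddle point; optimal play is mixed.
Let the kicker play Left with probability p. Expected payoff against Near: 3p + 9(1−p) = −6p + 9; against Far: 6p + 4(1−p) = 2p + 4.
Setting these equal: −6p + 9 = 2p + 4 ⇒ −8p = -5 ⇒ p = 5/8, and the value is (-6)·(5/8) + 9 = 21/4.
For the keeper: with q = P(Near), equating Left's and Right's payoffs gives −3q + 6 = 5q + 4 ⇒ q = 1/4.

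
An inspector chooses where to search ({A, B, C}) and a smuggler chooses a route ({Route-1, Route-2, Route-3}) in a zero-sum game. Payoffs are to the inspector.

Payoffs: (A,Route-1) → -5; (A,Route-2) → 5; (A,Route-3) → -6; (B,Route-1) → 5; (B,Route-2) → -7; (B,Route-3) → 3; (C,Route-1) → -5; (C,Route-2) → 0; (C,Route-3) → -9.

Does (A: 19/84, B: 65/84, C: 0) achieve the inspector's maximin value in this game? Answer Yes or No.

Against Route-1 this mix gives (19/84)·(-5) + (65/84)·5 = 115/42.
Against Route-2 this mix gives (19/84)·5 + (65/84)·(-7) = -30/7.
Against Route-3 this mix gives (19/84)·(-6) + (65/84)·3 = 27/28.
The smuggler will play Route-2, holding the inspector to -30/7. Shifting weight toward the row that does better against Route-2 would raise this floor (the equalizing mix achieves -9/7 against both Route-2 and Route-3), so the proposed strategy is not optimal.

No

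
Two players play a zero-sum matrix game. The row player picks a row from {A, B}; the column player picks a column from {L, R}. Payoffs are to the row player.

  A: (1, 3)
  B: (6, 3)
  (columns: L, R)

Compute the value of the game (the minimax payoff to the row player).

Row minima: A → 1, B → 3; maximin = 3.
Column maxima: L → 6, R → 3; minimax = 3.
Since maximin = minimax = 3, there is a saddle point and the value is 3.

3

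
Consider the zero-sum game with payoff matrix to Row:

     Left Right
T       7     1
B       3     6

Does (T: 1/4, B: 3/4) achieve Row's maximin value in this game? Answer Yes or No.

Against Left this mix gives (1/4)·7 + (3/4)·3 = 4.
Against Right this mix gives (1/4)·1 + (3/4)·6 = 19/4.
Column will play Left, holding Row to 4. Shifting weight toward the row that does better against Left would raise this floor (the equalizing mix achieves 13/3 against both Left and Right), so the proposed strategy is not optimal.

No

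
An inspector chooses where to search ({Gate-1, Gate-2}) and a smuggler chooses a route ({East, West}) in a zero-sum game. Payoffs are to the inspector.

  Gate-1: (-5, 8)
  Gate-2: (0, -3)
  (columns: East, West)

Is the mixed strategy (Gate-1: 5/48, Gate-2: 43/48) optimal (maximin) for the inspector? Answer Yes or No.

Against East this mix gives (5/48)·(-5) + (43/48)·0 = -25/48.
Against West this mix gives (5/48)·8 + (43/48)·(-3) = -89/48.
The smuggler will play West, holding the inspector to -89/48. Shifting weight toward the row that does better against West would raise this floor (the equalizing mix achieves -15/16 against both West and East), so the proposed strategy is not optimal.

No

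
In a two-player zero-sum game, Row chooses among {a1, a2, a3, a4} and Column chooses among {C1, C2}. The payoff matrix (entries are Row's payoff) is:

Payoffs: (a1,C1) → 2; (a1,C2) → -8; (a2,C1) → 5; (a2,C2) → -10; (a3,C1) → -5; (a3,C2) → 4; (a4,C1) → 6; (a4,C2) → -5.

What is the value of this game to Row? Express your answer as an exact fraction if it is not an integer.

Row minima: a1 → -8, a2 → -10, a3 → -5, a4 → -5; maximin = -5.
Column maxima: C1 → 6, C2 → 4; minimax = 4.
-5 ≠ 4, so there is no saddle point; optimal play is mixed.
a1 is strictly dominated by a4, so Row never plays it.
a2 is strictly dominated by a4, so Row never plays it.
On the remaining 2×2 (a3, a4 vs C1, C2):
Let Row play a3 with probability p. Expected payoff against C1: (-5)p + 6(1−p) = −11p + 6; against C2: 4p + (-5)(1−p) = 9p − 5.
Setting these equal: −11p + 6 = 9p − 5 ⇒ −20p = -11 ⇒ p = 11/20, and the value is (-11)·(11/20) + 6 = -1/20.
For Column: with q = P(C1), equating a3's and a4's payoffs gives −9q + 4 = 11q − 5 ⇒ q = 9/20.

-1/20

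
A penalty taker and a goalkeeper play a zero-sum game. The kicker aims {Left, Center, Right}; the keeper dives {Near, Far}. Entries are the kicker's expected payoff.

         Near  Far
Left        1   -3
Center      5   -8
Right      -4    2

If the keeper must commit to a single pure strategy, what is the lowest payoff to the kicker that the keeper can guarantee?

Column maxima: Near → 5, Far → 2.
The smallest of these is 2.

2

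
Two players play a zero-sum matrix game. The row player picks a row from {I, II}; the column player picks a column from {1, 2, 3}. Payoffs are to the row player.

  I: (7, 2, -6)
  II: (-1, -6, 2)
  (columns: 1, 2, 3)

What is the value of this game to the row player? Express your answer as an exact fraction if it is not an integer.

-2

Row minima: I → -6, II → -6; maximin = -6.
Column maxima: 1 → 7, 2 → 2, 3 → 2; minimax = 2.
-6 ≠ 2, so there is no saddle point; optimal play is mixed.
1 is strictly dominated by 2 (it gives the row player strictly more in every row), so the column player never plays it.
On the remaining 2×2 (I, II vs 2, 3):
Let the row player play I with probability p. Expected payoff against 2: 2p + (-6)(1−p) = 8p − 6; against 3: (-6)p + 2(1−p) = −8p + 2.
Setting these equal: 8p − 6 = −8p + 2 ⇒ 16p = 8 ⇒ p = 1/2, and the value is (8)·(1/2) − 6 = -2.
For the column player: with q = P(2), equating I's and II's payoffs gives 8q − 6 = −8q + 2 ⇒ q = 1/2.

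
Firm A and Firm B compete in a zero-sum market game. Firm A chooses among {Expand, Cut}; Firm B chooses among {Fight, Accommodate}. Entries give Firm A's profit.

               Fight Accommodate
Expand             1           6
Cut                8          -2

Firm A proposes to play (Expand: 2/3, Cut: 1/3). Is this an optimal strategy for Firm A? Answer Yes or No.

Yes

Against Fight this mix gives (2/3)·1 + (1/3)·8 = 10/3.
Against Accommodate this mix gives (2/3)·6 + (1/3)·(-2) = 10/3.
All of Firm B's active replies (Fight, Accommodate) yield 10/3, and no column does worse for Firm A. The mix makes Firm B indifferent and guarantees 10/3, so it is optimal.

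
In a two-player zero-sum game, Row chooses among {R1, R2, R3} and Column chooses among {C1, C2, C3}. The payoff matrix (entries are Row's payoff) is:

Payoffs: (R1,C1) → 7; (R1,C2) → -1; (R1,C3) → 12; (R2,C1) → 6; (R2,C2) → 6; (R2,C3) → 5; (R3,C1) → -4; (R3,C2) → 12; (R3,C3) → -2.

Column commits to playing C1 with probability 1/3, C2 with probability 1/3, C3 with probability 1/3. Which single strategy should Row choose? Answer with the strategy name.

Expected payoff of R1: (1/3)·7 + (1/3)·(-1) + (1/3)·12 = 6.
Expected payoff of R2: (1/3)·6 + (1/3)·6 + (1/3)·5 = 17/3.
Expected payoff of R3: (1/3)·(-4) + (1/3)·12 + (1/3)·(-2) = 2.
The largest is 6, so Row's best response is R1.

R1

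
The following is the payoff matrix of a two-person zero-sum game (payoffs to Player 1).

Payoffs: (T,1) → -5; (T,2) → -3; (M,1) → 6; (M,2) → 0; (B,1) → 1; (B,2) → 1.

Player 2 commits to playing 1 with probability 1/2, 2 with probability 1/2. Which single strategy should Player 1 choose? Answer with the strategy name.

Expected payoff of T: (1/2)·(-5) + (1/2)·(-3) = -4.
Expected payoff of M: (1/2)·6 + (1/2)·0 = 3.
Expected payoff of B: (1/2)·1 + (1/2)·1 = 1.
The largest is 3, so Player 1's best response is M.

M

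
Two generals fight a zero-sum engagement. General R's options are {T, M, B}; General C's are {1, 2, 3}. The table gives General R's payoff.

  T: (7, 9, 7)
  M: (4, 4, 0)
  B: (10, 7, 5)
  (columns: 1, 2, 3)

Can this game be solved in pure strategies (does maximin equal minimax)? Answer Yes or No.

Row minima: T → 7, M → 0, B → 5; maximin = 7.
Column maxima: 1 → 10, 2 → 9, 3 → 7; minimax = 7.
maximin = minimax = 7, so a saddle point exists.

Yes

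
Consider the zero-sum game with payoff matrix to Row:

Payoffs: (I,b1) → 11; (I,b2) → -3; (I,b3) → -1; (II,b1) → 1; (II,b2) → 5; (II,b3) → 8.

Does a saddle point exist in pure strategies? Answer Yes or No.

Row minima: I → -3, II → 1; maximin = 1.
Column maxima: b1 → 11, b2 → 5, b3 → 8; minimax = 5.
1 ≠ 5, so no pure-strategy equilibrium exists.

No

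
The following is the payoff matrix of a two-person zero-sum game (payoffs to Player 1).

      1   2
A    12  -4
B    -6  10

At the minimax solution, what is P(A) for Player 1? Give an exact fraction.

Row minima: A → -4, B → -6; maximin = -4.
Column maxima: 1 → 12, 2 → 10; minimax = 10.
-4 ≠ 10, so there is no saddle point; optimal play is mixed.
Let Player 1 play A with probability p. Expected payoff against 1: 12p + (-6)(1−p) = 18p − 6; against 2: (-4)p + 10(1−p) = −14p + 10.
Setting these equal: 18p − 6 = −14p + 10 ⇒ 32p = 16 ⇒ p = 1/2, and the value is (18)·(1/2) − 6 = 3.
For Player 2: with q = P(1), equating A's and B's payoffs gives 16q − 4 = −16q + 10 ⇒ q = 7/16.

1/2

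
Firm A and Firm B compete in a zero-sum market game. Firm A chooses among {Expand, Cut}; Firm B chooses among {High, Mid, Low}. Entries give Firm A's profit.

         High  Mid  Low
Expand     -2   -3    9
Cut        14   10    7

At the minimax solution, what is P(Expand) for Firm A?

1/5

Row minima: Expand → -3, Cut → 7; maximin = 7.
Column maxima: High → 14, Mid → 10, Low → 9; minimax = 9.
7 ≠ 9, so there is no saddle point; optimal play is mixed.
High is strictly dominated by Mid (it gives Firm A strictly more in every row), so Firm B never plays it.
On the remaining 2×2 (Expand, Cut vs Mid, Low):
Let Firm A play Expand with probability p. Expected payoff against Mid: (-3)p + 10(1−p) = −13p + 10; against Low: 9p + 7(1−p) = 2p + 7.
Setting these equal: −13p + 10 = 2p + 7 ⇒ −15p = -3 ⇒ p = 1/5, and the value is (-13)·(1/5) + 10 = 37/5.
For Firm B: with q = P(Mid), equating Expand's and Cut's payoffs gives −12q + 9 = 3q + 7 ⇒ q = 2/15.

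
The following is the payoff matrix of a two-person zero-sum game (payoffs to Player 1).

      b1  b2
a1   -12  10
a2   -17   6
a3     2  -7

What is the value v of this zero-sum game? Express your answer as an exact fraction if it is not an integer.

-64/31

Row minima: a1 → -12, a2 → -17, a3 → -7; maximin = -7.
Column maxima: b1 → 2, b2 → 10; minimax = 2.
-7 ≠ 2, so there is no saddle point; optimal play is mixed.
a2 is strictly dominated by a1, so Player 1 never plays it.
On the remaining 2×2 (a1, a3 vs b1, b2):
Let Player 1 play a1 with probability p. Expected payoff against b1: (-12)p + 2(1−p) = −14p + 2; against b2: 10p + (-7)(1−p) = 17p − 7.
Setting these equal: −14p + 2 = 17p − 7 ⇒ −31p = -9 ⇒ p = 9/31, and the value is (-14)·(9/31) + 2 = -64/31.
For Player 2: with q = P(b1), equating a1's and a3's payoffs gives −22q + 10 = 9q − 7 ⇒ q = 17/31.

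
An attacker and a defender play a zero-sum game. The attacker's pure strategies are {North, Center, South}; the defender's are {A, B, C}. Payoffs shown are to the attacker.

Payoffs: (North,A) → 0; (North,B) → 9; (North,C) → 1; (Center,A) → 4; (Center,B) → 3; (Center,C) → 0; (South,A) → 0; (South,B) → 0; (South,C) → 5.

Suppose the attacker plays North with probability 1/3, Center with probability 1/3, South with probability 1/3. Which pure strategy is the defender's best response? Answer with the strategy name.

If the defender plays A, the attacker's expected payoff is (1/3)·0 + (1/3)·4 + (1/3)·0 = 4/3.
If the defender plays B, the attacker's expected payoff is (1/3)·9 + (1/3)·3 + (1/3)·0 = 4.
If the defender plays C, the attacker's expected payoff is (1/3)·1 + (1/3)·0 + (1/3)·5 = 2.
The defender minimizes the attacker's payoff; the smallest is 4/3, so the best response is A.

A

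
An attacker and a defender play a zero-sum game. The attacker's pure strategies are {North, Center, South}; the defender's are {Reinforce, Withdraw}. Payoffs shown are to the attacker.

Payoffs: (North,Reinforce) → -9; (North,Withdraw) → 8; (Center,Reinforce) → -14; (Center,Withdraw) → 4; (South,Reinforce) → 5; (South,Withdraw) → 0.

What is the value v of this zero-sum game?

Row minima: North → -9, Center → -14, South → 0; maximin = 0.
Column maxima: Reinforce → 5, Withdraw → 8; minimax = 5.
0 ≠ 5, so there is no saddle point; optimal play is mixed.
Center is strictly dominated by North, so the attacker never plays it.
On the remaining 2×2 (North, South vs Reinforce, Withdraw):
Let the attacker play North with probability p. Expected payoff against Reinforce: (-9)p + 5(1−p) = −14p + 5; against Withdraw: 8p + 0(1−p) = 8p.
Setting these equal: −14p + 5 = 8p ⇒ −22p = -5 ⇒ p = 5/22, and the value is (-14)·(5/22) + 5 = 20/11.
For the defender: with q = P(Reinforce), equating North's and South's payoffs gives −17q + 8 = 5q ⇒ q = 4/11.

20/11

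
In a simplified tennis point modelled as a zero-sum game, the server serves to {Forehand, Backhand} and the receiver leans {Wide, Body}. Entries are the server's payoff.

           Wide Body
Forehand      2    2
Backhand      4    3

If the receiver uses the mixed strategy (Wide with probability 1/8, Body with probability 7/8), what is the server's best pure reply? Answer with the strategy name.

Expected payoff of Forehand: (1/8)·2 + (7/8)·2 = 2.
Expected payoff of Backhand: (1/8)·4 + (7/8)·3 = 25/8.
The largest is 25/8, so the server's best response is Backhand.

Backhand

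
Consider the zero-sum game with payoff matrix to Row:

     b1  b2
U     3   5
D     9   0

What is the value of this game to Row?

45/11

Row minima: U → 3, D → 0; maximin = 3.
Column maxima: b1 → 9, b2 → 5; minimax = 5.
3 ≠ 5, so there is no saddle point; optimal play is mixed.
Let Row play U with probability p. Expected payoff against b1: 3p + 9(1−p) = −6p + 9; against b2: 5p + 0(1−p) = 5p.
Setting these equal: −6p + 9 = 5p ⇒ −11p = -9 ⇒ p = 9/11, and the value is (-6)·(9/11) + 9 = 45/11.
For Column: with q = P(b1), equating U's and D's payoffs gives −2q + 5 = 9q ⇒ q = 5/11.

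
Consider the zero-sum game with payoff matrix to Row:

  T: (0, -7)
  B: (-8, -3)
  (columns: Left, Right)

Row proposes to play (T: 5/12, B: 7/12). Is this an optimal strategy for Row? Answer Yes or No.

Yes

Against Left this mix gives (5/12)·0 + (7/12)·(-8) = -14/3.
Against Right this mix gives (5/12)·(-7) + (7/12)·(-3) = -14/3.
All of Column's active replies (Left, Right) yield -14/3, and no column does worse for Row. The mix makes Column indifferent and guarantees -14/3, so it is optimal.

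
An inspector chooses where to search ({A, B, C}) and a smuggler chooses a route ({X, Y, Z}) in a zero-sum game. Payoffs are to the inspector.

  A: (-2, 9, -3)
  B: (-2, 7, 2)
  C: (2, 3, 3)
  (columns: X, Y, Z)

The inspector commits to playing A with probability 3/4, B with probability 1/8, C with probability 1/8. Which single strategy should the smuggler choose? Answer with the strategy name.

Z

If the smuggler plays X, the inspector's expected payoff is (3/4)·(-2) + (1/8)·(-2) + (1/8)·2 = -3/2.
If the smuggler plays Y, the inspector's expected payoff is (3/4)·9 + (1/8)·7 + (1/8)·3 = 8.
If the smuggler plays Z, the inspector's expected payoff is (3/4)·(-3) + (1/8)·2 + (1/8)·3 = -13/8.
The smuggler minimizes the inspector's payoff; the smallest is -13/8, so the best response is Z.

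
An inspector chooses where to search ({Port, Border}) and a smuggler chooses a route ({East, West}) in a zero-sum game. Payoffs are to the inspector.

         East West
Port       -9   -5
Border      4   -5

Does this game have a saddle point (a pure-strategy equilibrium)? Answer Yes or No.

Row minima: Port → -9, Border → -5; maximin = -5.
Column maxima: East → 4, West → -5; minimax = -5.
maximin = minimax = -5, so a saddle point exists.

Yes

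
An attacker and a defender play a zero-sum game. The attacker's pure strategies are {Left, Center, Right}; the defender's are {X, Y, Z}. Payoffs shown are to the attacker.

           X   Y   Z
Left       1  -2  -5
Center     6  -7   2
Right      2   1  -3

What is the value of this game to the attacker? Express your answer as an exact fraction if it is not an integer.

Row minima: Left → -5, Center → -7, Right → -3; maximin = -3.
Column maxima: X → 6, Y → 1, Z → 2; minimax = 1.
-3 ≠ 1, so there is no saddle point; optimal play is mixed.
Left is strictly dominated by Right, so the attacker never plays it.
X is strictly dominated by Y (it gives the attacker strictly more in every row), so the defender never plays it.
On the remaining 2×2 (Center, Right vs Y, Z):
Let the attacker play Center with probability p. Expected payoff against Y: (-7)p + 1(1−p) = −8p + 1; against Z: 2p + (-3)(1−p) = 5p − 3.
Setting these equal: −8p + 1 = 5p − 3 ⇒ −13p = -4 ⇒ p = 4/13, and the value is (-8)·(4/13) + 1 = -19/13.
For the defender: with q = P(Y), equating Center's and Right's payoffs gives −9q + 2 = 4q − 3 ⇒ q = 5/13.

-19/13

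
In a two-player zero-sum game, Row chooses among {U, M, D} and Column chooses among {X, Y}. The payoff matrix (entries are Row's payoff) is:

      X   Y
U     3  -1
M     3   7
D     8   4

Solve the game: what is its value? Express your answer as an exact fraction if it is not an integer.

Row minima: U → -1, M → 3, D → 4; maximin = 4.
Column maxima: X → 8, Y → 7; minimax = 7.
4 ≠ 7, so there is no saddle point; optimal play is mixed.
U is strictly dominated by D, so Row never plays it.
On the remaining 2×2 (M, D vs X, Y):
Let Row play M with probability p. Expected payoff against X: 3p + 8(1−p) = −5p + 8; against Y: 7p + 4(1−p) = 3p + 4.
Setting these equal: −5p + 8 = 3p + 4 ⇒ −8p = -4 ⇒ p = 1/2, and the value is (-5)·(1/2) + 8 = 11/2.
For Column: with q = P(X), equating M's and D's payoffs gives −4q + 7 = 4q + 4 ⇒ q = 3/8.

11/2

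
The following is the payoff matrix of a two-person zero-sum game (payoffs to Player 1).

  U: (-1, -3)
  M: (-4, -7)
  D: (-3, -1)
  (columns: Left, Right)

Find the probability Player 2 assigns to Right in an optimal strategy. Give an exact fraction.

1/2

Row minima: U → -3, M → -7, D → -3; maximin = -3.
Column maxima: Left → -1, Right → -1; minimax = -1.
-3 ≠ -1, so there is no saddle point; optimal play is mixed.
M is strictly dominated by U, so Player 1 never plays it.
On the remaining 2×2 (U, D vs Left, Right):
Let Player 1 play U with probability p. Expected payoff against Left: (-1)p + (-3)(1−p) = 2p − 3; against Right: (-3)p + (-1)(1−p) = −2p − 1.
Setting these equal: 2p − 3 = −2p − 1 ⇒ 4p = 2 ⇒ p = 1/2, and the value is (2)·(1/2) − 3 = -2.
For Player 2: with q = P(Left), equating U's and D's payoffs gives 2q − 3 = −2q − 1 ⇒ q = 1/2.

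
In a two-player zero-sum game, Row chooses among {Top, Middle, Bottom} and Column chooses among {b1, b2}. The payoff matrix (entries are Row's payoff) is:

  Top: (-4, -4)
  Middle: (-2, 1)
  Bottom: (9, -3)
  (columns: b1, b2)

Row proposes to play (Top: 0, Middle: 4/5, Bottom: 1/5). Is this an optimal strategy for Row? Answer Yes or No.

Yes

Against b1 this mix gives (4/5)·(-2) + (1/5)·9 = 1/5.
Against b2 this mix gives (4/5)·1 + (1/5)·(-3) = 1/5.
All of Column's active replies (b1, b2) yield 1/5, and no column does worse for Row. The mix makes Column indifferent and guarantees 1/5, so it is optimal.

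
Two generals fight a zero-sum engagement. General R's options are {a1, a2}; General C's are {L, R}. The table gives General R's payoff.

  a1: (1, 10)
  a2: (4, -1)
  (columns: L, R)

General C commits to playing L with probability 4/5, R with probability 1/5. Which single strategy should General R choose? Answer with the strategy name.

Expected payoff of a1: (4/5)·1 + (1/5)·10 = 14/5.
Expected payoff of a2: (4/5)·4 + (1/5)·(-1) = 3.
The largest is 3, so General R's best response is a2.

a2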